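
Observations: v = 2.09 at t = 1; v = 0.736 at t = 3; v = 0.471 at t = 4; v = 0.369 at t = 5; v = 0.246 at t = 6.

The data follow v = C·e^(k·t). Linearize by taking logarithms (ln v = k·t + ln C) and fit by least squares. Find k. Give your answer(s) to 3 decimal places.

With ln vᵢ as the transformed response and tᵢ as the regressor:
Σt = 19.0000, Σ(t)² = 87.0000, Σln v = -2.7216, Σt·ln v = -16.5933.
Equations: 87.0000·k + 19.0000·ln C = -16.5933;  19.0000·k + 5·ln C = -2.7216.
Solving (det = 74.0000): k = -0.42237, ln C = 1.06068.

k = -0.422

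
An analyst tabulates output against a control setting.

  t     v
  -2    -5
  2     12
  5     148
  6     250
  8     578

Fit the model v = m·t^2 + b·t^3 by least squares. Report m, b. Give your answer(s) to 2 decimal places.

Forming XᵀX = [[6049, 43669]; [43669, 324553]] and Xᵀv = [49720, 368572]ᵀ gives XᵀX·[m, b]ᵀ = Xᵀv.
Eliminating b: 324553·(row 1) − 43669·(row 2) gives 56239536·m = 324553·49720 − 43669·368572 = 41604492, so m = 3467041/4686628.
Then b = (368572 − 43669·(3467041/4686628))/324553 = 4855779/4686628.

m = 0.74, b = 1.04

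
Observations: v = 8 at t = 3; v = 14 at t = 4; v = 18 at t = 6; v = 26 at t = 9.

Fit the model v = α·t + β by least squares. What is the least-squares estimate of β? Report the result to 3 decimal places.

AᵀA·[α, β]ᵀ = Aᵀv reads: 142·α + 22·β = 422;  22·α + 4·β = 66.
(Σt·t = 142, Σt = 22, Σ1 = 4, Σt·v = 422, Σv = 66.)
Eliminating β: 4·(row 1) − 22·(row 2) gives 84·α = 4·422 − 22·66 = 236, so α = 59/21.
Then β = (66 − 22·(59/21))/4 = 22/21.

β = 1.048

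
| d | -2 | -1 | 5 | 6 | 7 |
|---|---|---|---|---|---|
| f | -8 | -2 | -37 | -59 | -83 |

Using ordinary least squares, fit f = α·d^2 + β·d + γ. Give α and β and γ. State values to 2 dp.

α = -2.03, β = 1.93, γ = 3.12

With design matrix M, MᵀM = [[4339, 675, 115]; [675, 115, 15]; [115, 15, 5]] and Mᵀf = [-7150, -1102, -189]ᵀ.
Row-reducing yields α = -983/484, β = 85/44, γ = 1886/605.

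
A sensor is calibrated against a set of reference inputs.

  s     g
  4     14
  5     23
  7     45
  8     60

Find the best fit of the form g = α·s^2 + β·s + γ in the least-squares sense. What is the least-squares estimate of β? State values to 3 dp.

Forming AᵀA = [[7378, 1044, 154]; [1044, 154, 24]; [154, 24, 4]] and Aᵀg = [6844, 966, 142]ᵀ gives AᵀA·[α, β, γ]ᵀ = Aᵀg.
Solving the 3×3 system (Gaussian elimination) gives α = 1, β = -3/5, γ = 3/5.

β = -0.600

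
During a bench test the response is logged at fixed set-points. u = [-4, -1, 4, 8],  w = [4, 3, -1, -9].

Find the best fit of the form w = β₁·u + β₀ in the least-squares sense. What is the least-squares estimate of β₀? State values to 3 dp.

β₀ = 1.103

From the data, Σu·u = 97, Σu = 7, Σ1 = 4.
And Σu·w = -95, Σw = -3.
Normal equations: [[97, 7]; [7, 4]]·[β₁, β₀]ᵀ = [-95, -3]ᵀ.
Determinant 97·4 − 7² = 339.
β₁ = ((-95)·4 − 7·(-3))/339 = -359/339; β₀ = (97·(-3) − 7·(-95))/339 = 374/339.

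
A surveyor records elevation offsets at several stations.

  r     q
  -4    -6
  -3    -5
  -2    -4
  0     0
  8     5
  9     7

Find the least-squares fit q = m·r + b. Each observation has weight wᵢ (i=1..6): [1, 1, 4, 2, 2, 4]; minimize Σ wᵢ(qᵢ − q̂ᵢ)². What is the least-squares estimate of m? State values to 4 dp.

Setting ∂/∂m … = 0 gives: 493·m + 37·b = 403;  37·m + 14·b = 11.
det = 493·14 − 37² = 5533.
m = (403·14 − 37·11)/5533 = 5235/5533; b = (493·11 − 37·403)/5533 = -9488/5533.

m = 0.9461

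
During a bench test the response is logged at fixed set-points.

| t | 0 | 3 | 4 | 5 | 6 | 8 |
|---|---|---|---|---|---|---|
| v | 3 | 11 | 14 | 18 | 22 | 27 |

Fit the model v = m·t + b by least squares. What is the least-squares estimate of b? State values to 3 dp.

b = 2.446

Entries of AᵀA: Σt·t = 150, Σt = 26, Σ1 = 6.
And Σt·v = 527, Σv = 95.
det = 150·6 − 26² = 224.
m = (527·6 − 26·95)/224 = 173/56; b = (150·95 − 26·527)/224 = 137/56.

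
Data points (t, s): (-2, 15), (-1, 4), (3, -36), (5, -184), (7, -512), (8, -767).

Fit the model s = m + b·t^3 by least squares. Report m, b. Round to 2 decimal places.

The normal equations are: 6·m + 998·b = -1480;  998·m + 396212·b = -592416.
(Σ1 = 6, Σt^3 = 998, Σt^3·t^3 = 396212, Σs = -1480, Σt^3·s = -592416.)
Δ = 6·396212 − 998² = 1381268.
m = ((-1480)·396212 − 998·(-592416))/1381268 = 1209352/345317; b = (6·(-592416) − 998·(-1480))/1381268 = -519364/345317.

m = 3.50, b = -1.50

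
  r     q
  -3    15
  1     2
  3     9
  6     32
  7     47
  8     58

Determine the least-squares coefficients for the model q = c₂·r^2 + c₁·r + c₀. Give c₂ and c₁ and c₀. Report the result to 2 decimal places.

With design matrix X, XᵀX = [[7956, 1072, 168]; [1072, 168, 22]; [168, 22, 6]] and Xᵀq = [7385, 969, 163]ᵀ.
Solving the 3×3 system (Gaussian elimination) gives c₂ = 115559/114108, c₁ = -9850/9509, c₀ = 148841/57054.

c₂ = 1.01, c₁ = -1.04, c₀ = 2.61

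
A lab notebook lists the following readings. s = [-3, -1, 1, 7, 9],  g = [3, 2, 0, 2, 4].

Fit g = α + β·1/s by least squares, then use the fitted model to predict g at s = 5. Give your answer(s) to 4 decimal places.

Setting ∂/∂α … = 0 gives: 5·α + (-5/63)·β = 11;  (-5/63)·α + (8509/3969)·β = -143/63.
(Σ1 = 5, Σ1/s = -5/63, Σ1/s·1/s = 8509/3969, Σg = 11, Σ1/s·g = -143/63.)
det = 5·(8509/3969) − (-5/63)² = 42520/3969.
α = (11·(8509/3969) − (-5/63)·(-143/63))/(42520/3969) = 23221/10630; β = (5·(-143/63) − (-5/63)·11)/(42520/3969) = -2079/2126.
At s = 5: ĝ = (23221/10630)·(1) + (-2079/2126)·(1/5) = 10571/5315.

ĝ = 1.9889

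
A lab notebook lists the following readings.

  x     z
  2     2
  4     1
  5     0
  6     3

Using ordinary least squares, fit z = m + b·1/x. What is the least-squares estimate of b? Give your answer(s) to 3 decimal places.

b = 1.094

Compute the Gram sums: Σ1 = 4, Σ1/x = 67/60, Σ1/x·1/x = 1369/3600.
For Aᵀz: Σz = 6, Σ1/x·z = 7/4.
AᵀA·[m, b]ᵀ = Aᵀz becomes [[4, 67/60]; [67/60, 1369/3600]]·[m, b]ᵀ = [6, 7/4]ᵀ.
Eliminating b: (1369/3600)·(row 1) − (67/60)·(row 2) gives (329/1200)·m = (1369/3600)·6 − (67/60)·(7/4) = 131/400, so m = 393/329.
Then b = ((7/4) − (67/60)·(393/329))/(1369/3600) = 360/329.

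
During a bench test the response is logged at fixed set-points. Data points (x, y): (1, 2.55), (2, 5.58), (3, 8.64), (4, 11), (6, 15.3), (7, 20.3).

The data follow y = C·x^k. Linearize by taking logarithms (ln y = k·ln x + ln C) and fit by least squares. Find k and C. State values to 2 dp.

Let Y = ln y. Fitting Y = k·ln x + ln C by least squares:
AᵀA = [[10.6062, 6.9157]; [6.9157, 6]], rhs = [17.6309, 12.9481]ᵀ  (here Σln x = 6.9157, Σ(ln x)² = 10.6062, Σln y = 12.9481, Σln x·ln y = 17.6309).
Δ = 10.6062·6 − (6.9157)² = 15.8099; k = (17.6309·6 − 6.9157·12.9481)/15.8099 = 1.02724, ln C = (10.6062·12.9481 − 6.9157·17.6309)/15.8099 = 0.97399, so C = exp(0.97399) = 2.64850.

k = 1.03, C = 2.65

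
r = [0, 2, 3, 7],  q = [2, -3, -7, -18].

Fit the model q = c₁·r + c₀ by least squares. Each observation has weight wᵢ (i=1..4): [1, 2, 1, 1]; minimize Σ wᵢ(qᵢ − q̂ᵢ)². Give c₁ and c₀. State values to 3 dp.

The normal system AᵀWA·[c₁, c₀]ᵀ = AᵀWq is [[66, 14]; [14, 5]]·[c₁, c₀]ᵀ = [-159, -29]ᵀ.
Eliminating c₀: 5·(row 1) − 14·(row 2) gives 134·c₁ = 5·(-159) − 14·(-29) = -389, so c₁ = -389/134.
Then c₀ = ((-29) − 14·(-389/134))/5 = 156/67.

c₁ = -2.903, c₀ = 2.328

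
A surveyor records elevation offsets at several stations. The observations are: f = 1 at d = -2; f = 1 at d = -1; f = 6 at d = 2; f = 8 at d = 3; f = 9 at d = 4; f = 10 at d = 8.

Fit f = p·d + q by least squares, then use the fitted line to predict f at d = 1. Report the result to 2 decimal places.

Forming AᵀA = [[98, 14]; [14, 6]] and Aᵀf = [149, 35]ᵀ gives AᵀA·[p, q]ᵀ = Aᵀf.
Δ = 98·6 − 14² = 392.
p = (149·6 − 14·35)/392 = 101/98; q = (98·35 − 14·149)/392 = 24/7.
At d = 1: f̂ = (101/98)·(1) + (24/7)·(1) = 437/98.

f̂ = 4.46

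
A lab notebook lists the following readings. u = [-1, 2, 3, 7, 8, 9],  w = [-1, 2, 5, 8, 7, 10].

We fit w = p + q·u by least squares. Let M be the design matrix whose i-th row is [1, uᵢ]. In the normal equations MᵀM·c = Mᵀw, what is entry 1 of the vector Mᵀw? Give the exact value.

Entry 1 ↔ basis 1, so (Mᵀw)_{1} = Σᵢ wᵢ = (1)·(-1) + (1)·(2) + (1)·(5) + (1)·(8) + (1)·(7) + (1)·(10) = 31.

31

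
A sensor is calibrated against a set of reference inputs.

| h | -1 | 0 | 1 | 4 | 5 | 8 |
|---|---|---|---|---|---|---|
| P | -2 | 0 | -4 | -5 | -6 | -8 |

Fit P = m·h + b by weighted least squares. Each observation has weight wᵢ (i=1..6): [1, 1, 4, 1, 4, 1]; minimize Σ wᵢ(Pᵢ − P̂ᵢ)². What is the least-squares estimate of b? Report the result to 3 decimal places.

b = -2.558

Compute the Gram sums: Σwᵢ·h·h = 185, Σwᵢ·h = 35, Σwᵢ·1 = 12.
And Σwᵢ·h·P = -218, Σwᵢ·P = -55.
So MᵀWM·[m, b]ᵀ = MᵀWP: [[185, 35]; [35, 12]]·[m, b]ᵀ = [-218, -55]ᵀ.
Determinant 185·12 − 35² = 995.
m = ((-218)·12 − 35·(-55))/995 = -691/995; b = (185·(-55) − 35·(-218))/995 = -509/199.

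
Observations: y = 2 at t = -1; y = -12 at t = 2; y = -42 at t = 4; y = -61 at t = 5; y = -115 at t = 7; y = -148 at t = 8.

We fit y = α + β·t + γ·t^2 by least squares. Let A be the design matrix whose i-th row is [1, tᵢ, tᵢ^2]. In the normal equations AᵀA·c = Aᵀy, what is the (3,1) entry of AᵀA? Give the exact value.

Row 3 ↔ basis t^2, column 1 ↔ basis 1, so (AᵀA)_{3,1} = Σᵢ t^2 = (1)·(1) + (4)·(1) + (16)·(1) + (25)·(1) + (49)·(1) + (64)·(1) = 159.

159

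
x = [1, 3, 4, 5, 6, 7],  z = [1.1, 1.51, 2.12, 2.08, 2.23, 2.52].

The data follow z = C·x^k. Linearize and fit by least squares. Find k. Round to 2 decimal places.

k = 0.42

With ln zᵢ as the transformed response and ln xᵢ as the regressor:
Σln x = 7.8320, Σ(ln x)² = 12.7160, Σln z = 3.7175, Σln x·ln z = 5.9087.
Normal system: [[12.7160, 7.8320]; [7.8320, 6]]·[k, ln C]ᵀ = [5.9087, 3.7175]ᵀ.
Solving (det = 14.9557): k = 0.42370, ln C = 0.06651.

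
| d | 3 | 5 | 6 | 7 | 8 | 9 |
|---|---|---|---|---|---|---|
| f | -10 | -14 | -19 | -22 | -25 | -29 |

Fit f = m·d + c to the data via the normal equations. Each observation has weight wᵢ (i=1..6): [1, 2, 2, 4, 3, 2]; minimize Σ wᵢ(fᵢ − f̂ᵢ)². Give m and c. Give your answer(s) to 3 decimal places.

The normal equations are: 681·m + 95·c = -2136;  95·m + 14·c = -297.
Determinant 681·14 − 95² = 509.
m = ((-2136)·14 − 95·(-297))/509 = -1689/509; c = (681·(-297) − 95·(-2136))/509 = 663/509.

m = -3.318, c = 1.303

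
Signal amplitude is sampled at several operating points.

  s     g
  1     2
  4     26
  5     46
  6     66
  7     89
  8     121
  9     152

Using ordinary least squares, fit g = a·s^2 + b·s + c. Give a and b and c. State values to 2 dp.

a = 2.04, b = -1.56, c = 1.24

The normal equations are: 15236·a + 1990·b + 272·c = 28361;  1990·a + 272·b + 40·c = 3691;  272·a + 40·b + 7·c = 502.
(Σs^2·s^2 = 15236, Σs^2·s = 1990, Σs^2 = 272, Σs·s = 272, Σs = 40, Σ1 = 7, Σs^2·g = 28361, Σs·g = 3691, Σg = 502.)
Inverting the 3×3 Gram matrix, [a, b, c]ᵀ = [30571/14966, -23297/14966, 9250/7483]ᵀ.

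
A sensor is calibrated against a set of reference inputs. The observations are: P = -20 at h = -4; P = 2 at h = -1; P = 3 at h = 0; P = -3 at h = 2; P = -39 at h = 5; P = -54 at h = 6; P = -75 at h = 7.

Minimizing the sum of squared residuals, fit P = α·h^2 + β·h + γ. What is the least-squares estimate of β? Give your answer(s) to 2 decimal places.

AᵀA·[α, β, γ]ᵀ = AᵀP reads: 4595·α + 627·β + 131·γ = -6924;  627·α + 131·β + 15·γ = -972;  131·α + 15·β + 7·γ = -186.
Solving the 3×3 system (Gaussian elimination) gives α = -124083/80482, β = -32193/80482, γ = 126294/40241.

β = -0.40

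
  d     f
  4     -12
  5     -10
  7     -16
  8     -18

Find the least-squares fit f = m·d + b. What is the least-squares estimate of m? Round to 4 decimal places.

Compute the Gram sums: Σd·d = 154, Σd = 24, Σ1 = 4.
And Σd·f = -354, Σf = -56.
Eliminating b: 4·(row 1) − 24·(row 2) gives 40·m = 4·(-354) − 24·(-56) = -72, so m = -9/5.
Then b = ((-56) − 24·(-9/5))/4 = -16/5.

m = -1.8000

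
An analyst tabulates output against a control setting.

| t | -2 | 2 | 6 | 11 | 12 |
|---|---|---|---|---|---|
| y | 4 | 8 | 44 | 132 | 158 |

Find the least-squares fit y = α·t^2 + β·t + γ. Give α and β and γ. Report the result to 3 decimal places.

From the data, Σt^2·t^2 = 36705, Σt^2·t = 3275, Σt^2 = 309, Σt·t = 309, Σt = 29, Σ1 = 5.
For Xᵀy: Σt^2·y = 40356, Σt·y = 3620, Σy = 346.
So XᵀX·[α, β, γ]ᵀ = Xᵀy: [[36705, 3275, 309]; [3275, 309, 29]; [309, 29, 5]]·[α, β, γ]ᵀ = [40356, 3620, 346]ᵀ.
Inverting the 3×3 Gram matrix, [α, β, γ]ᵀ = [31747/31889, 31029/31889, 64786/31889]ᵀ.

α = 0.996, β = 0.973, γ = 2.032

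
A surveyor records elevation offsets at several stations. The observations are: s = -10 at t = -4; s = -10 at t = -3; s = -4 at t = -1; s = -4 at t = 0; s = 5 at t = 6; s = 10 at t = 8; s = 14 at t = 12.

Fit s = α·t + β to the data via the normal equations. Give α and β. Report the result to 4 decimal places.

Forming MᵀM = [[270, 18]; [18, 7]] and Mᵀs = [352, 1]ᵀ gives MᵀM·[α, β]ᵀ = Mᵀs.
Eliminating β: 7·(row 1) − 18·(row 2) gives 1566·α = 7·352 − 18·1 = 2446, so α = 1223/783.
Then β = (1 − 18·(1223/783))/7 = -337/87.

α = 1.5619, β = -3.8736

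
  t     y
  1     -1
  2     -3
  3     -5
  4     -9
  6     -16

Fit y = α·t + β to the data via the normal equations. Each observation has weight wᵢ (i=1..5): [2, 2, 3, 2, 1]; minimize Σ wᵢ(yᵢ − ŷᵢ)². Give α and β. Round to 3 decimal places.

With design matrix A, AᵀWA = [[105, 29]; [29, 10]] and AᵀWy = [-227, -57]ᵀ.
det = 105·10 − 29² = 209.
α = ((-227)·10 − 29·(-57))/209 = -617/209; β = (105·(-57) − 29·(-227))/209 = 598/209.

α = -2.952, β = 2.861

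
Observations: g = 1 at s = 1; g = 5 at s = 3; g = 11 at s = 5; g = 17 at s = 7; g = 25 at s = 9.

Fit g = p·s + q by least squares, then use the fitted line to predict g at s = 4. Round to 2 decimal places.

Forming XᵀX = [[165, 25]; [25, 5]] and Xᵀg = [415, 59]ᵀ gives XᵀX·[p, q]ᵀ = Xᵀg.
det = 165·5 − 25² = 200.
p = (415·5 − 25·59)/200 = 3; q = (165·59 − 25·415)/200 = -16/5.
At s = 4: ĝ = (3)·(4) + (-16/5)·(1) = 44/5.

ĝ = 8.80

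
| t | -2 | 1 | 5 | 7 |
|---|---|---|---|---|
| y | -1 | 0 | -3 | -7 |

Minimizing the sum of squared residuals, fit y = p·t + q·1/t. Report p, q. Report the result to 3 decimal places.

p = -0.878, q = 1.841

From the data, Σt·t = 79, Σt·1/t = 4, Σ1/t·1/t = 6421/4900.
Right-hand side: Σt·y = -62, Σ1/t·y = -11/10.
So XᵀX·[p, q]ᵀ = Xᵀy: [[79, 4]; [4, 6421/4900]]·[p, q]ᵀ = [-62, -11/10]ᵀ.
Δ = 79·(6421/4900) − 4² = 428859/4900.
p = ((-62)·(6421/4900) − 4·(-11/10))/(428859/4900) = -41838/47651; q = (79·(-11/10) − 4·(-62))/(428859/4900) = 87710/47651.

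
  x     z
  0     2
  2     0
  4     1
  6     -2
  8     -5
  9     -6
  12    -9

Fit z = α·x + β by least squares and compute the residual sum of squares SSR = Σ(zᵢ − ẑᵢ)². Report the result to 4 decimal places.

SSR = 6.4973

Setting ∂/∂α … = 0 gives: 345·α + 41·β = -210;  41·α + 7·β = -19.
Eliminating β: 7·(row 1) − 41·(row 2) gives 734·α = 7·(-210) − 41·(-19) = -691, so α = -691/734.
Then β = ((-19) − 41·(-691/734))/7 = 2055/734.
Residuals: -587/734, -673/734, 1443/734, 623/734, -197/734, -120/367, -369/734; SSR = 4769/734.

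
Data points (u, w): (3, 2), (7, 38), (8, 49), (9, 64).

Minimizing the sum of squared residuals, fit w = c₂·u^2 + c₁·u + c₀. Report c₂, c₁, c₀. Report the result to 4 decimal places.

c₂ = 0.7051, c₁ = 1.8071, c₀ = -9.7317

Forming AᵀA = [[13139, 1611, 203]; [1611, 203, 27]; [203, 27, 4]] and Aᵀw = [10200, 1240, 153]ᵀ gives AᵀA·[c₂, c₁, c₀]ᵀ = Aᵀw.
Solving the 3×3 system (Gaussian elimination) gives c₂ = 318/451, c₁ = 815/451, c₀ = -399/41.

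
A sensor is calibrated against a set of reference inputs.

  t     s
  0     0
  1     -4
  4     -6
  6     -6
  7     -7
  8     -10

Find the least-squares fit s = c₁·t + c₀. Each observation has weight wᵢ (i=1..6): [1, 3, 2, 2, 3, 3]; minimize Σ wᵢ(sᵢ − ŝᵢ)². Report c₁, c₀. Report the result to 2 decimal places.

The normal system AᵀWA·[c₁, c₀]ᵀ = AᵀWs is [[446, 68]; [68, 14]]·[c₁, c₀]ᵀ = [-519, -87]ᵀ.
Eliminating c₀: 14·(row 1) − 68·(row 2) gives 1620·c₁ = 14·(-519) − 68·(-87) = -1350, so c₁ = -5/6.
Then c₀ = ((-87) − 68·(-5/6))/14 = -13/6.

c₁ = -0.83, c₀ = -2.17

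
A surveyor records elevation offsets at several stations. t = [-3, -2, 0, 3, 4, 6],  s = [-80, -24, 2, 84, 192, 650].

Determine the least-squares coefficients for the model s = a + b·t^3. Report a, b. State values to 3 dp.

a = 1.193, b = 3.003

From the data, Σ1 = 6, Σt^3 = 272, Σt^3·t^3 = 52274.
Moment sums: Σs = 824, Σt^3·s = 157308.
Normal equations: [[6, 272]; [272, 52274]]·[a, b]ᵀ = [824, 157308]ᵀ.
det = 6·52274 − 272² = 239660.
a = (824·52274 − 272·157308)/239660 = 14300/11983; b = (6·157308 − 272·824)/239660 = 35986/11983.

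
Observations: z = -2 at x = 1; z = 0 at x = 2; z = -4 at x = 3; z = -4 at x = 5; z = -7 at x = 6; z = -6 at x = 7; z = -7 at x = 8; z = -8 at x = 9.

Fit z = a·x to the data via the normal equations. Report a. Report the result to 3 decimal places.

Compute the Gram sums: Σx·x = 269.
For Aᵀz: Σx·z = -246.
AᵀA·[a]ᵀ = Aᵀz becomes [[269]]·[a]ᵀ = [-246]ᵀ.
a = (-246)/269 = -0.914498.

a = -0.914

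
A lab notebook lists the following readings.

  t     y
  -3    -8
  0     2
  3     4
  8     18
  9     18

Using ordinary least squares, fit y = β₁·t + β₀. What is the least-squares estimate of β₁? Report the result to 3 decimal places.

β₁ = 2.152

The normal system XᵀX·[β₁, β₀]ᵀ = Xᵀy is [[163, 17]; [17, 5]]·[β₁, β₀]ᵀ = [342, 34]ᵀ.
Determinant 163·5 − 17² = 526.
β₁ = (342·5 − 17·34)/526 = 566/263; β₀ = (163·34 − 17·342)/526 = -136/263.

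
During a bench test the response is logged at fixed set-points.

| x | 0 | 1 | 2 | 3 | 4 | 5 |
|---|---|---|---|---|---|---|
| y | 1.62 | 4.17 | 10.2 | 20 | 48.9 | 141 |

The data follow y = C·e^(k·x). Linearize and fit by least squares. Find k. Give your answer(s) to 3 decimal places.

Taking logs, ln y = k·x + ln C, so regress ln y on x.
AᵀA = [[55.0000, 15.0000]; [15.0000, 6]], rhs = [55.3628, 16.0670]ᵀ  (here Σx = 15.0000, Σ(x)² = 55.0000, Σln y = 16.0670, Σx·ln y = 55.3628).
Δ = 55.0000·6 − (15.0000)² = 105.0000; k = (55.3628·6 − 15.0000·16.0670)/105.0000 = 0.86830, ln C = (55.0000·16.0670 − 15.0000·55.3628)/105.0000 = 0.50708.

k = 0.868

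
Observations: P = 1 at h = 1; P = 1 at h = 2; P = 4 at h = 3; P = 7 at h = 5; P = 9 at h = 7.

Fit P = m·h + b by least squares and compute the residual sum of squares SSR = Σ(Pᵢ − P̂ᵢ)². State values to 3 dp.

SSR = 1.957

Sums needed: Σh·h = 88, Σh = 18, Σ1 = 5.
For XᵀP: Σh·P = 113, ΣP = 22.
So XᵀX·[m, b]ᵀ = XᵀP: [[88, 18]; [18, 5]]·[m, b]ᵀ = [113, 22]ᵀ.
Δ = 88·5 − 18² = 116.
m = (113·5 − 18·22)/116 = 169/116; b = (88·22 − 18·113)/116 = -49/58.
Residuals: 45/116, -31/29, 55/116, 65/116, -41/116; SSR = 227/116.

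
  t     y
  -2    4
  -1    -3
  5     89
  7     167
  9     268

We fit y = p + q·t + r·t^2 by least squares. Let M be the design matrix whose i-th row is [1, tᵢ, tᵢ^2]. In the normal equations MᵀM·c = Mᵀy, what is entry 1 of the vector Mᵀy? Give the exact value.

525

Entry 1 ↔ basis 1, so (Mᵀy)_{1} = Σᵢ yᵢ = (1)·(4) + (1)·(-3) + (1)·(89) + (1)·(167) + (1)·(268) = 525.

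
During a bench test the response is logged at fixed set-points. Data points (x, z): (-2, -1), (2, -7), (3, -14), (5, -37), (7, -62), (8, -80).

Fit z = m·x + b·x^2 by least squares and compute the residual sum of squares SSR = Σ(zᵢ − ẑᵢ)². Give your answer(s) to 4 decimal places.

From the data, Σx·x = 155, Σx·x^2 = 1007, Σx^2·x^2 = 7235.
And Σx·z = -1313, Σx^2·z = -9241.
Determinant 155·7235 − 1007² = 107376.
m = ((-1313)·7235 − 1007·(-9241))/107376 = -48467/26844; b = (155·(-9241) − 1007·(-1313))/107376 = -27541/26844.
Residuals: -2269/4474, 9595/13422, 2909/4474, -15592/6711, 4075/4474, 710/6711; SSR = 49861/6711.

SSR = 7.4297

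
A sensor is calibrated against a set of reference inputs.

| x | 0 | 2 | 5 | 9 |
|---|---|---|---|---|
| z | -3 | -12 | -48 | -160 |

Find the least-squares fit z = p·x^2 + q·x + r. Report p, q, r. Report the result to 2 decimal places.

Sums needed: Σx^2·x^2 = 7202, Σx^2·x = 862, Σx^2 = 110, Σx·x = 110, Σx = 16, Σ1 = 4.
For Aᵀz: Σx^2·z = -14208, Σx·z = -1704, Σz = -223.
Normal equations: [[7202, 862, 110]; [862, 110, 16]; [110, 16, 4]]·[p, q, r]ᵀ = [-14208, -1704, -223]ᵀ.
Inverting the 3×3 Gram matrix, [p, q, r]ᵀ = [-291/142, 163/142, -283/71]ᵀ.

p = -2.05, q = 1.15, r = -3.99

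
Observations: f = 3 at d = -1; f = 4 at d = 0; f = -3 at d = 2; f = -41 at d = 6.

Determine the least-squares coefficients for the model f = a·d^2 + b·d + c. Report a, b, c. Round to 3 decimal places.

The normal system AᵀA·[a, b, c]ᵀ = Aᵀf is [[1313, 223, 41]; [223, 41, 7]; [41, 7, 4]]·[a, b, c]ᵀ = [-1485, -255, -37]ᵀ.
Row-reducing yields a = -67/62, b = -289/310, c = 536/155.

a = -1.081, b = -0.932, c = 3.458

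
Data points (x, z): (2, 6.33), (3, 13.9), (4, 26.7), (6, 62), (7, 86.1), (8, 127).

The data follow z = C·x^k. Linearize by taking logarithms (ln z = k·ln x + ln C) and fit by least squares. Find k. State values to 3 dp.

Taking logs, ln z = k·ln x + ln C, so regress ln z on ln x.
Σln x = 8.9952, Σ(ln x)² = 14.9303, Σln z = 21.1887, Σln x·ln z = 34.8621.
Equations: 14.9303·k + 8.9952·ln C = 34.8621;  8.9952·k + 6·ln C = 21.1887.
Δ = 14.9303·6 − (8.9952)² = 8.6686; k = (34.8621·6 − 8.9952·21.1887)/8.6686 = 2.14299, ln C = (14.9303·21.1887 − 8.9952·34.8621)/8.6686 = 0.31869.

k = 2.143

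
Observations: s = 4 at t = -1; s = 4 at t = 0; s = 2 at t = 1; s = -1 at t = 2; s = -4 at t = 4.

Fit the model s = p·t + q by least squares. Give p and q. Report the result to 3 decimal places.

p = -1.757, q = 3.108

Sums needed: Σt·t = 22, Σt = 6, Σ1 = 5.
Right-hand side: Σt·s = -20, Σs = 5.
So MᵀM·[p, q]ᵀ = Mᵀs: [[22, 6]; [6, 5]]·[p, q]ᵀ = [-20, 5]ᵀ.
det = 22·5 − 6² = 74.
p = ((-20)·5 − 6·5)/74 = -65/37; q = (22·5 − 6·(-20))/74 = 115/37.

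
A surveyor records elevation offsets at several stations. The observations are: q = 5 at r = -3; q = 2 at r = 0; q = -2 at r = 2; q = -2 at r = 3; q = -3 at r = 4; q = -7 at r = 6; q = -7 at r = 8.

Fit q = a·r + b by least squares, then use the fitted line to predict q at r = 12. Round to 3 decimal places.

Compute the Gram sums: Σr·r = 138, Σr = 20, Σ1 = 7.
Right-hand side: Σr·q = -135, Σq = -14.
AᵀA·[a, b]ᵀ = Aᵀq becomes [[138, 20]; [20, 7]]·[a, b]ᵀ = [-135, -14]ᵀ.
Eliminating b: 7·(row 1) − 20·(row 2) gives 566·a = 7·(-135) − 20·(-14) = -665, so a = -665/566.
Then b = ((-14) − 20·(-665/566))/7 = 384/283.
At r = 12: q̂ = (-665/566)·(12) + (384/283)·(1) = -3606/283.

q̂ = -12.742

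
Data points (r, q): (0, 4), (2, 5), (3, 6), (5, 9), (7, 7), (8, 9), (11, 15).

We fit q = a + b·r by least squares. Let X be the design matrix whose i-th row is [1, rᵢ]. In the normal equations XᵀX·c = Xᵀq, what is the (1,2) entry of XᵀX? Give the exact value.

36

Row 1 ↔ basis 1, column 2 ↔ basis r, so (XᵀX)_{1,2} = Σᵢ r = (1)·(0) + (1)·(2) + (1)·(3) + (1)·(5) + (1)·(7) + (1)·(8) + (1)·(11) = 36.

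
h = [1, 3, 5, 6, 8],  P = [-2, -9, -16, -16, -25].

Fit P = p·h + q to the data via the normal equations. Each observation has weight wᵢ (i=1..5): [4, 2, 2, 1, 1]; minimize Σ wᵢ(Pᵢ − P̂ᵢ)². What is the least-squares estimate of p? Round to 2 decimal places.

With design matrix A, AᵀWA = [[172, 34]; [34, 10]] and AᵀWP = [-518, -99]ᵀ.
Determinant 172·10 − 34² = 564.
p = ((-518)·10 − 34·(-99))/564 = -907/282; q = (172·(-99) − 34·(-518))/564 = 146/141.

p = -3.22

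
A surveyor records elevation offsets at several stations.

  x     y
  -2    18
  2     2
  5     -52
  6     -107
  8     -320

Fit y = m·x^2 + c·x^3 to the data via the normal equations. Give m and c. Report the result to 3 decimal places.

Compute the Gram sums: Σx^2·x^2 = 6049, Σx^2·x^3 = 43669, Σx^3·x^3 = 324553.
For Mᵀy: Σx^2·y = -25552, Σx^3·y = -193580.
Normal equations: [[6049, 43669]; [43669, 324553]]·[m, c]ᵀ = [-25552, -193580]ᵀ.
Determinant 6049·324553 − 43669² = 56239536.
m = ((-25552)·324553 − 43669·(-193580))/56239536 = 40116691/14059884; c = (6049·(-193580) − 43669·(-25552))/56239536 = -13783783/14059884.

m = 2.853, c = -0.980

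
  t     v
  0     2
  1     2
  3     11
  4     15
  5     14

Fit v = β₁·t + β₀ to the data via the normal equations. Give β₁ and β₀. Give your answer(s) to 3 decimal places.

β₁ = 2.942, β₀ = 1.151

The normal equations are: 51·β₁ + 13·β₀ = 165;  13·β₁ + 5·β₀ = 44.
Determinant 51·5 − 13² = 86.
β₁ = (165·5 − 13·44)/86 = 253/86; β₀ = (51·44 − 13·165)/86 = 99/86.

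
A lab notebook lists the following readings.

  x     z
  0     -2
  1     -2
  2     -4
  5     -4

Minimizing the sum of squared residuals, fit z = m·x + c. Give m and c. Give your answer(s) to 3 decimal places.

Forming MᵀM = [[30, 8]; [8, 4]] and Mᵀz = [-30, -12]ᵀ gives MᵀM·[m, c]ᵀ = Mᵀz.
det = 30·4 − 8² = 56.
m = ((-30)·4 − 8·(-12))/56 = -3/7; c = (30·(-12) − 8·(-30))/56 = -15/7.

m = -0.429, c = -2.143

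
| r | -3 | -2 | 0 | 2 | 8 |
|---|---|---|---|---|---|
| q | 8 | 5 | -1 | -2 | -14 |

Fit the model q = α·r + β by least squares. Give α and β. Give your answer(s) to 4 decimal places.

Compute the Gram sums: Σr·r = 81, Σr = 5, Σ1 = 5.
And Σr·q = -150, Σq = -4.
Eliminating β: 5·(row 1) − 5·(row 2) gives 380·α = 5·(-150) − 5·(-4) = -730, so α = -73/38.
Then β = ((-4) − 5·(-73/38))/5 = 213/190.

α = -1.9211, β = 1.1211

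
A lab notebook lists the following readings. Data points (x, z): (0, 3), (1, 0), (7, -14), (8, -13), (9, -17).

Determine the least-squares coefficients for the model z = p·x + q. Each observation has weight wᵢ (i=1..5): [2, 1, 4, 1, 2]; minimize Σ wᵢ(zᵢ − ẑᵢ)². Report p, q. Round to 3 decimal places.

p = -2.228, q = 2.555

AᵀWA·[p, q]ᵀ = AᵀWz reads: 423·p + 55·q = -802;  55·p + 10·q = -97.
Δ = 423·10 − 55² = 1205.
p = ((-802)·10 − 55·(-97))/1205 = -537/241; q = (423·(-97) − 55·(-802))/1205 = 3079/1205.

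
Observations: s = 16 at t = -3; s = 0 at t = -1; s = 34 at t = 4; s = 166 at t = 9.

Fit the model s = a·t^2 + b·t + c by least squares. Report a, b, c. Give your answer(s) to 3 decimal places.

Forming MᵀM = [[6899, 765, 107]; [765, 107, 9]; [107, 9, 4]] and Mᵀs = [14134, 1582, 216]ᵀ gives MᵀM·[a, b, c]ᵀ = Mᵀs.
Solving the 3×3 system (Gaussian elimination) gives a = 30061/15070, b = 8729/15070, c = -4996/7535.

a = 1.995, b = 0.579, c = -0.663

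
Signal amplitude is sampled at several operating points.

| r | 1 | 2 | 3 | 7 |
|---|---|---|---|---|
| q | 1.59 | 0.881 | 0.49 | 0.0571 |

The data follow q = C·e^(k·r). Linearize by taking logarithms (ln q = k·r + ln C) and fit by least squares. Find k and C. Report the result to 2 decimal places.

Linearized form: ln q = k·r + ln C. From the 4 transformed points,
Sums: Σr = 13.0000, Σ(r)² = 63.0000, Σln q = -3.2393, Σr·ln q = -21.9704.
Normal system: [[63.0000, 13.0000]; [13.0000, 4]]·[k, ln C]ᵀ = [-21.9704, -3.2393]ᵀ.
Δ = 63.0000·4 − (13.0000)² = 83.0000; k = (-21.9704·4 − 13.0000·-3.2393)/83.0000 = -0.55146, ln C = (63.0000·-3.2393 − 13.0000·-21.9704)/83.0000 = 0.98242, so C = exp(0.98242) = 2.67092.

k = -0.55, C = 2.67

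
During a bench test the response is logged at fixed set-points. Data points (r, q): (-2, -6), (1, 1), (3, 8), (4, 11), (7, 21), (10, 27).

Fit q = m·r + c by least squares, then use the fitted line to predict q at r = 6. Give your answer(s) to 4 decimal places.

q̂ = 16.5431

Entries of AᵀA: Σr·r = 179, Σr = 23, Σ1 = 6.
For Aᵀq: Σr·q = 498, Σq = 62.
So AᵀA·[m, c]ᵀ = Aᵀq: [[179, 23]; [23, 6]]·[m, c]ᵀ = [498, 62]ᵀ.
Determinant 179·6 − 23² = 545.
m = (498·6 − 23·62)/545 = 1562/545; c = (179·62 − 23·498)/545 = -356/545.
At r = 6: q̂ = (1562/545)·(6) + (-356/545)·(1) = 9016/545.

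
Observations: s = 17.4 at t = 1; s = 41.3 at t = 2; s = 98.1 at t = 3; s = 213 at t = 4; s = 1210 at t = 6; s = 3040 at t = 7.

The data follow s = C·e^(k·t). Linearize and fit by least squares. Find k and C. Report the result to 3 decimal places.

k = 0.855, C = 7.372

With ln sᵢ as the transformed response and tᵢ as the regressor:
AᵀA = [[115.0000, 23.0000]; [23.0000, 6]], rhs = [144.2289, 31.6426]ᵀ  (here Σt = 23.0000, Σ(t)² = 115.0000, Σln s = 31.6426, Σt·ln s = 144.2289).
Solving (det = 161.0000): k = 0.85462, ln C = 1.99773, so C = exp(1.99773) = 7.37233.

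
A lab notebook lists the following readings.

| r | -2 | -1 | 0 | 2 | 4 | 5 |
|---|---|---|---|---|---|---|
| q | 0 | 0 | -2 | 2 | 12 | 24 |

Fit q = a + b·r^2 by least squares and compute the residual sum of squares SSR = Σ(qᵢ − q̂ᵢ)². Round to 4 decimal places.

SSR = 9.3190

The normal equations are: 6·a + 50·b = 36;  50·a + 914·b = 800.
(Σ1 = 6, Σr^2 = 50, Σr^2·r^2 = 914, Σq = 36, Σr^2·q = 800.)
Δ = 6·914 − 50² = 2984.
a = (36·914 − 50·800)/2984 = -887/373; b = (6·800 − 50·36)/2984 = 375/373.
Residuals: -613/373, 512/373, 141/373, 133/373, -637/373, 464/373; SSR = 3476/373.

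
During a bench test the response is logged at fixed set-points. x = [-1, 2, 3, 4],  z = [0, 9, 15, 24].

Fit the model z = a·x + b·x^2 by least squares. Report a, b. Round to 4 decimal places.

Entries of MᵀM: Σx·x = 30, Σx·x^2 = 98, Σx^2·x^2 = 354.
And Σx·z = 159, Σx^2·z = 555.
Eliminating b: 354·(row 1) − 98·(row 2) gives 1016·a = 354·159 − 98·555 = 1896, so a = 237/127.
Then b = (555 − 98·(237/127))/354 = 267/254.

a = 1.8661, b = 1.0512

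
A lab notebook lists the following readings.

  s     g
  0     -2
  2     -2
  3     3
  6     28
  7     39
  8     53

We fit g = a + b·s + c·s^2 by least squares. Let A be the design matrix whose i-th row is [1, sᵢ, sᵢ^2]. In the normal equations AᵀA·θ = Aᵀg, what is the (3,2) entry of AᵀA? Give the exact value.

Row 3 ↔ basis s^2, column 2 ↔ basis s, so (AᵀA)_{3,2} = Σᵢ (s^2)·(s) = (0)·(0) + (4)·(2) + (9)·(3) + (36)·(6) + (49)·(7) + (64)·(8) = 1106.

1106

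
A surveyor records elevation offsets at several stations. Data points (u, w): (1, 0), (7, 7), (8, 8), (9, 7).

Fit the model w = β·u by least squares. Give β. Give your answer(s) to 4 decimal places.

Sums needed: Σu·u = 195.
Right-hand side: Σu·w = 176.
AᵀA·[β]ᵀ = Aᵀw becomes [[195]]·[β]ᵀ = [176]ᵀ.
β = 176/195 = 0.902564.

β = 0.9026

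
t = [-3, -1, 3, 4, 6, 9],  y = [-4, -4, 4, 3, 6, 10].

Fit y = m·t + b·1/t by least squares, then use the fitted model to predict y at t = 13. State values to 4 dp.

ŷ = 13.0045

The normal equations are: 152·m + 6·b = 166;  6·m + (1717/1296)·b = 343/36.
Δ = 152·(1717/1296) − 6² = 26791/162.
m = (166·(1717/1296) − 6·(343/36))/(26791/162) = 105467/107164; b = (152·(343/36) − 6·166)/(26791/162) = 73260/26791.
At t = 13: ŷ = (105467/107164)·(13) + (73260/26791)·(1/13) = 18116963/1393132.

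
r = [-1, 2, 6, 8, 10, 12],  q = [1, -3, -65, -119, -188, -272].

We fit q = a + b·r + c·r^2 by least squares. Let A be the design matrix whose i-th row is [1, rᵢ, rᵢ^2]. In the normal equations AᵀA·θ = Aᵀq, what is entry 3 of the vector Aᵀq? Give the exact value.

-67935

Entry 3 ↔ basis r^2, so (Aᵀq)_{3} = Σᵢ (r^2)·qᵢ = (1)·(1) + (4)·(-3) + (36)·(-65) + (64)·(-119) + (100)·(-188) + (144)·(-272) = -67935.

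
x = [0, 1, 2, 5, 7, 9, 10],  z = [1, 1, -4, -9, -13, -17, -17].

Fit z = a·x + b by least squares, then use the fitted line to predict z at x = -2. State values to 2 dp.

ẑ = 5.04

The normal system MᵀM·[a, b]ᵀ = Mᵀz is [[260, 34]; [34, 7]]·[a, b]ᵀ = [-466, -58]ᵀ.
Eliminating b: 7·(row 1) − 34·(row 2) gives 664·a = 7·(-466) − 34·(-58) = -1290, so a = -645/332.
Then b = ((-58) − 34·(-645/332))/7 = 191/166.
At x = -2: ẑ = (-645/332)·(-2) + (191/166)·(1) = 418/83.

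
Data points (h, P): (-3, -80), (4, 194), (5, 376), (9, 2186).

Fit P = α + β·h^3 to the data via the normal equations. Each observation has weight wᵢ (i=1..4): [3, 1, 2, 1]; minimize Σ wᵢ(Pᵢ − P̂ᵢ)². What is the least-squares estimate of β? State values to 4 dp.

Forming AᵀWA = [[7, 962]; [962, 568974]] and AᵀWP = [2892, 1706490]ᵀ gives AᵀWA·[α, β]ᵀ = AᵀWP.
Determinant 7·568974 − 962² = 3057374.
α = (2892·568974 − 962·1706490)/3057374 = 1914714/1528687; β = (7·1706490 − 962·2892)/3057374 = 4581663/1528687.

β = 2.9971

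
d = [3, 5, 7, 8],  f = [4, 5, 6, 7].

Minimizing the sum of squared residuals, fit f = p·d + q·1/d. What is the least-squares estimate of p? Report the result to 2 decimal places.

p = 0.78

Compute the Gram sums: Σd·d = 147, Σd·1/d = 4, Σ1/d·1/d = 132049/705600.
Right-hand side: Σd·f = 135, Σ1/d·f = 683/168.
AᵀA·[p, q]ᵀ = Aᵀf becomes [[147, 4]; [4, 132049/705600]]·[p, q]ᵀ = [135, 683/168]ᵀ.
Determinant 147·(132049/705600) − 4² = 55249/4800.
p = (135·(132049/705600) − 4·(683/168))/(55249/4800) = 2117405/2707201; q = (147·(683/168) − 4·135)/(55249/4800) = 276600/55249.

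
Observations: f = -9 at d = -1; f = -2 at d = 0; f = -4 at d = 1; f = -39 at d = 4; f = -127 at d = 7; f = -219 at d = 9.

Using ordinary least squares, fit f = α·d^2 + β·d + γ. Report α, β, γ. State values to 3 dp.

Compute the Gram sums: Σd^2·d^2 = 9220, Σd^2·d = 1136, Σd^2 = 148, Σd·d = 148, Σd = 20, Σ1 = 6.
And Σd^2·f = -24599, Σd·f = -3011, Σf = -400.
Solving the 3×3 system (Gaussian elimination) gives α = -90037/29964, β = 93371/29964, γ = -7327/2497.

α = -3.005, β = 3.116, γ = -2.934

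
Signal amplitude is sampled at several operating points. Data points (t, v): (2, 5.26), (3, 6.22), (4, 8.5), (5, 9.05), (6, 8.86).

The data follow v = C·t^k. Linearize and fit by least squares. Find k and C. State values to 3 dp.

k = 0.538, C = 3.650

Taking logs, ln v = k·ln t + ln C, so regress ln v on ln t.
Σln t = 6.5793, Σ(ln t)² = 9.4099, Σln v = 10.0123, Σln t·ln v = 13.5795.
Equations: 9.4099·k + 6.5793·ln C = 13.5795;  6.5793·k + 5·ln C = 10.0123.
Slope k = (n·Σln t·ln v − Σln t·Σln v)/(n·Σ(ln t)² − (Σln t)²) = (5·13.5795 − 6.5793·10.0123)/3.7630 = 0.53793; ln C = (Σln v − k·Σln t)/n = 1.29461, so C = exp(1.29461) = 3.64959.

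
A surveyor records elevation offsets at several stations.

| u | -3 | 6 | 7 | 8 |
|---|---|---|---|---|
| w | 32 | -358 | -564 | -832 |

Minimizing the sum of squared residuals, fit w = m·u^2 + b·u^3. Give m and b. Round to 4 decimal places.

Setting ∂/∂m … = 0 gives: 7874·m + 57108·b = -93484;  57108·m + 427178·b = -697628.
(Σu^2·u^2 = 7874, Σu^2·u^3 = 57108, Σu^3·u^3 = 427178, Σu^2·w = -93484, Σu^3·w = -697628.)
det = 7874·427178 − 57108² = 102275908.
m = ((-93484)·427178 − 57108·(-697628))/102275908 = -23542082/25568977; b = (7874·(-697628) − 57108·(-93484))/102275908 = -38609650/25568977.

m = -0.9207, b = -1.5100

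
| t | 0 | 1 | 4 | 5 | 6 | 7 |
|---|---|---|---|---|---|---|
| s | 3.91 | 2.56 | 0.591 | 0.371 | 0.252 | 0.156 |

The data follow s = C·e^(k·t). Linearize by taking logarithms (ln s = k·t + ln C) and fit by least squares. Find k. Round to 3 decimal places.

k = -0.464

Taking logs, ln s = k·t + ln C, so regress ln s on t.
AᵀA = [[127.0000, 23.0000]; [23.0000, 6]], rhs = [-27.3968, -2.4502]ᵀ  (here Σt = 23.0000, Σ(t)² = 127.0000, Σln s = -2.4502, Σt·ln s = -27.3968).
Slope k = (n·Σt·ln s − Σt·Σln s)/(n·Σ(t)² − (Σt)²) = (6·-27.3968 − 23.0000·-2.4502)/233.0000 = -0.46363; ln C = (Σln s − k·Σt)/n = 1.36890.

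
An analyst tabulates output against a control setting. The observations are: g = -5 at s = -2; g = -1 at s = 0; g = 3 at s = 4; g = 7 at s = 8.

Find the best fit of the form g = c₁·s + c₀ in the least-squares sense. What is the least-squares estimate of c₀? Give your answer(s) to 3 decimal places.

c₀ = -1.881

Entries of MᵀM: Σs·s = 84, Σs = 10, Σ1 = 4.
For Mᵀg: Σs·g = 78, Σg = 4.
Determinant 84·4 − 10² = 236.
c₁ = (78·4 − 10·4)/236 = 68/59; c₀ = (84·4 − 10·78)/236 = -111/59.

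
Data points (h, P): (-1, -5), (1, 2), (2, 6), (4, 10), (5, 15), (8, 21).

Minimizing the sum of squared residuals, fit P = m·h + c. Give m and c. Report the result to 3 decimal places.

XᵀX·[m, c]ᵀ = XᵀP reads: 111·m + 19·c = 302;  19·m + 6·c = 49.
Eliminating c: 6·(row 1) − 19·(row 2) gives 305·m = 6·302 − 19·49 = 881, so m = 881/305.
Then c = (49 − 19·(881/305))/6 = -299/305.

m = 2.889, c = -0.980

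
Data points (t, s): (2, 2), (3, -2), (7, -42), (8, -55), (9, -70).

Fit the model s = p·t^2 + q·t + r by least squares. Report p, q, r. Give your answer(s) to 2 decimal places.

Normal-equation sums: Σt^2·t^2 = 13155, Σt^2·t = 1619, Σt^2 = 207, Σt·t = 207, Σt = 29, Σ1 = 5.
Moment sums: Σt^2·s = -11258, Σt·s = -1366, Σs = -167.
Row-reducing yields p = -5707/7118, q = -11363/7118, r = 32217/3559.

p = -0.80, q = -1.60, r = 9.05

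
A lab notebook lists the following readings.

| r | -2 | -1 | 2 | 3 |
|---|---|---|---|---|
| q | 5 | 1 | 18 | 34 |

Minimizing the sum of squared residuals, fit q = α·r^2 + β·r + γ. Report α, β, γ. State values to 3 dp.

Compute the Gram sums: Σr^2·r^2 = 114, Σr^2·r = 26, Σr^2 = 18, Σr·r = 18, Σr = 2, Σ1 = 4.
Moment sums: Σr^2·q = 399, Σr·q = 127, Σq = 58.
AᵀA·[α, β, γ]ᵀ = Aᵀq becomes [[114, 26, 18]; [26, 18, 2]; [18, 2, 4]]·[α, β, γ]ᵀ = [399, 127, 58]ᵀ.
Inverting the 3×3 Gram matrix, [α, β, γ]ᵀ = [5/2, 111/34, 55/34]ᵀ.

α = 2.500, β = 3.265, γ = 1.618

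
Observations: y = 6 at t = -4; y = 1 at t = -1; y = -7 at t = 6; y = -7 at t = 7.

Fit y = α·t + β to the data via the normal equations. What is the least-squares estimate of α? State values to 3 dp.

α = -1.186

Normal-equation sums: Σt·t = 102, Σt = 8, Σ1 = 4.
For Mᵀy: Σt·y = -116, Σy = -7.
So MᵀM·[α, β]ᵀ = Mᵀy: [[102, 8]; [8, 4]]·[α, β]ᵀ = [-116, -7]ᵀ.
Eliminating β: 4·(row 1) − 8·(row 2) gives 344·α = 4·(-116) − 8·(-7) = -408, so α = -51/43.
Then β = ((-7) − 8·(-51/43))/4 = 107/172.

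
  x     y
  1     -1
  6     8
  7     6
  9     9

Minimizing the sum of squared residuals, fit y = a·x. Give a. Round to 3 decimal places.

Compute the Gram sums: Σx·x = 167.
For Aᵀy: Σx·y = 170.
So AᵀA·[a]ᵀ = Aᵀy: [[167]]·[a]ᵀ = [170]ᵀ.
Hence a = 170 / 167 ≈ 1.01796.

a = 1.018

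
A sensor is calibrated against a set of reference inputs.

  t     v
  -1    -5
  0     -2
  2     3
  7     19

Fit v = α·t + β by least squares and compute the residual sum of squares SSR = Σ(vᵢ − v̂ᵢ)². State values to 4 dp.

SSR = 0.7500

From the data, Σt·t = 54, Σt = 8, Σ1 = 4.
And Σt·v = 144, Σv = 15.
Normal equations: [[54, 8]; [8, 4]]·[α, β]ᵀ = [144, 15]ᵀ.
Determinant 54·4 − 8² = 152.
α = (144·4 − 8·15)/152 = 3; β = (54·15 − 8·144)/152 = -9/4.
Residuals: 1/4, 1/4, -3/4, 1/4; SSR = 3/4.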